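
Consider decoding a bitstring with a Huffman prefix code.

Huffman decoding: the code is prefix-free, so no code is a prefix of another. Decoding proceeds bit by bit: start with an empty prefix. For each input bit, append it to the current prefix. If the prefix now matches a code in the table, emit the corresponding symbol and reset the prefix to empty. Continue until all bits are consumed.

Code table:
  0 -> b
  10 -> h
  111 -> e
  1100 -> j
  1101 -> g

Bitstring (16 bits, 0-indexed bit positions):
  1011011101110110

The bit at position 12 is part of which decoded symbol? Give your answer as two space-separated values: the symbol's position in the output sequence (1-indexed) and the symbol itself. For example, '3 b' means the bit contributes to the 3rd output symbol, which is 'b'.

Bit 0: prefix='1' (no match yet)
Bit 1: prefix='10' -> emit 'h', reset
Bit 2: prefix='1' (no match yet)
Bit 3: prefix='11' (no match yet)
Bit 4: prefix='110' (no match yet)
Bit 5: prefix='1101' -> emit 'g', reset
Bit 6: prefix='1' (no match yet)
Bit 7: prefix='11' (no match yet)
Bit 8: prefix='110' (no match yet)
Bit 9: prefix='1101' -> emit 'g', reset
Bit 10: prefix='1' (no match yet)
Bit 11: prefix='11' (no match yet)
Bit 12: prefix='110' (no match yet)
Bit 13: prefix='1101' -> emit 'g', reset
Bit 14: prefix='1' (no match yet)
Bit 15: prefix='10' -> emit 'h', reset

Answer: 4 g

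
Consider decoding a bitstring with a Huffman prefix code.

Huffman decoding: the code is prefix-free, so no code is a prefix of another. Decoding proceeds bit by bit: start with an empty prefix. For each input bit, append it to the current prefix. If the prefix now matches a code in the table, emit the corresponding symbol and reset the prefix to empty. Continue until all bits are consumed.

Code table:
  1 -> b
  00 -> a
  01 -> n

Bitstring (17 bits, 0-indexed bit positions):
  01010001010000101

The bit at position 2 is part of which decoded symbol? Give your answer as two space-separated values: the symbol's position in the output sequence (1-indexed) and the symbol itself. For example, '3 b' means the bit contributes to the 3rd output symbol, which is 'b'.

Bit 0: prefix='0' (no match yet)
Bit 1: prefix='01' -> emit 'n', reset
Bit 2: prefix='0' (no match yet)
Bit 3: prefix='01' -> emit 'n', reset
Bit 4: prefix='0' (no match yet)
Bit 5: prefix='00' -> emit 'a', reset
Bit 6: prefix='0' (no match yet)

Answer: 2 n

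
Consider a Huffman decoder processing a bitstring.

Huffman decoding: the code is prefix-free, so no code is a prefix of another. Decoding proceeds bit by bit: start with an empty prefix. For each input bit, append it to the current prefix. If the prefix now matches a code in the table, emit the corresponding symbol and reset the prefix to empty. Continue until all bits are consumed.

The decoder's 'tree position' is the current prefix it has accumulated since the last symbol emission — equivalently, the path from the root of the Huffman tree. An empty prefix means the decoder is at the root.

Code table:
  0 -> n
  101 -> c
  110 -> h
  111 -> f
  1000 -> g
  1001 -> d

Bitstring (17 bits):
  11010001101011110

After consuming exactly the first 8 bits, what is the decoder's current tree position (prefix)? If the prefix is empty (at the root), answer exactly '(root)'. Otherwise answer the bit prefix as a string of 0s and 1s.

Bit 0: prefix='1' (no match yet)
Bit 1: prefix='11' (no match yet)
Bit 2: prefix='110' -> emit 'h', reset
Bit 3: prefix='1' (no match yet)
Bit 4: prefix='10' (no match yet)
Bit 5: prefix='100' (no match yet)
Bit 6: prefix='1000' -> emit 'g', reset
Bit 7: prefix='1' (no match yet)

Answer: 1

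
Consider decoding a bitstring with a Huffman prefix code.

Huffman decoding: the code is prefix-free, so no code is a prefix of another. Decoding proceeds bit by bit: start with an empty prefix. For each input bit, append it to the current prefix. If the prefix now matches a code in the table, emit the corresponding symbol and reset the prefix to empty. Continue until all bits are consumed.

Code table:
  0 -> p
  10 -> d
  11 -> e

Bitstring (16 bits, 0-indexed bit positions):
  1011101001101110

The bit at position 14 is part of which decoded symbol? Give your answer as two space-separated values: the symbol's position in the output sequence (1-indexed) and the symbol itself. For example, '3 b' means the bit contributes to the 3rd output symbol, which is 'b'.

Answer: 9 d

Derivation:
Bit 0: prefix='1' (no match yet)
Bit 1: prefix='10' -> emit 'd', reset
Bit 2: prefix='1' (no match yet)
Bit 3: prefix='11' -> emit 'e', reset
Bit 4: prefix='1' (no match yet)
Bit 5: prefix='10' -> emit 'd', reset
Bit 6: prefix='1' (no match yet)
Bit 7: prefix='10' -> emit 'd', reset
Bit 8: prefix='0' -> emit 'p', reset
Bit 9: prefix='1' (no match yet)
Bit 10: prefix='11' -> emit 'e', reset
Bit 11: prefix='0' -> emit 'p', reset
Bit 12: prefix='1' (no match yet)
Bit 13: prefix='11' -> emit 'e', reset
Bit 14: prefix='1' (no match yet)
Bit 15: prefix='10' -> emit 'd', reset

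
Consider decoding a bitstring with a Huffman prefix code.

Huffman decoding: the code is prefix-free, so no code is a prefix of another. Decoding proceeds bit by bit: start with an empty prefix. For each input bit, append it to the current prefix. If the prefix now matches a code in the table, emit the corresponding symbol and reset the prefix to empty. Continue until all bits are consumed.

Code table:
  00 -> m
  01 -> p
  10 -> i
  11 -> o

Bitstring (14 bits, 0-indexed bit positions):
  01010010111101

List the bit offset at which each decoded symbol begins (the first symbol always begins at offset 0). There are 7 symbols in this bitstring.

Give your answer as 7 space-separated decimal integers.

Bit 0: prefix='0' (no match yet)
Bit 1: prefix='01' -> emit 'p', reset
Bit 2: prefix='0' (no match yet)
Bit 3: prefix='01' -> emit 'p', reset
Bit 4: prefix='0' (no match yet)
Bit 5: prefix='00' -> emit 'm', reset
Bit 6: prefix='1' (no match yet)
Bit 7: prefix='10' -> emit 'i', reset
Bit 8: prefix='1' (no match yet)
Bit 9: prefix='11' -> emit 'o', reset
Bit 10: prefix='1' (no match yet)
Bit 11: prefix='11' -> emit 'o', reset
Bit 12: prefix='0' (no match yet)
Bit 13: prefix='01' -> emit 'p', reset

Answer: 0 2 4 6 8 10 12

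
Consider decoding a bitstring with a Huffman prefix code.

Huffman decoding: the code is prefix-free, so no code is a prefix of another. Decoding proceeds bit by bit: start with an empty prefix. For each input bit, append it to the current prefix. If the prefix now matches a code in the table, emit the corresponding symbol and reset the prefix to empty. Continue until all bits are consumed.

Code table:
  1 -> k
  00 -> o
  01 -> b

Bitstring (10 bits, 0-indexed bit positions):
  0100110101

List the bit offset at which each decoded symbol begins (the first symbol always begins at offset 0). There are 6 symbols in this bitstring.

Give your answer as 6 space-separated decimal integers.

Answer: 0 2 4 5 6 8

Derivation:
Bit 0: prefix='0' (no match yet)
Bit 1: prefix='01' -> emit 'b', reset
Bit 2: prefix='0' (no match yet)
Bit 3: prefix='00' -> emit 'o', reset
Bit 4: prefix='1' -> emit 'k', reset
Bit 5: prefix='1' -> emit 'k', reset
Bit 6: prefix='0' (no match yet)
Bit 7: prefix='01' -> emit 'b', reset
Bit 8: prefix='0' (no match yet)
Bit 9: prefix='01' -> emit 'b', reset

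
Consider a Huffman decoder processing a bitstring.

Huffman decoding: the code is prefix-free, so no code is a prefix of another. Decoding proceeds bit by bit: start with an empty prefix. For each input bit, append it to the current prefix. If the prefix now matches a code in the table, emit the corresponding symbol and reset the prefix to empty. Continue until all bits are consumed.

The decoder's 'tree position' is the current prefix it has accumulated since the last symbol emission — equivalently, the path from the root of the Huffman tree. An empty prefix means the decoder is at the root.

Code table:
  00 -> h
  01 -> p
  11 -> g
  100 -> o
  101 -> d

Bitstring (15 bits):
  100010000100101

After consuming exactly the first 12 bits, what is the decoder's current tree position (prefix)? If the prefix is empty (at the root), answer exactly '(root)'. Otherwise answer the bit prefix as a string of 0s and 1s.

Bit 0: prefix='1' (no match yet)
Bit 1: prefix='10' (no match yet)
Bit 2: prefix='100' -> emit 'o', reset
Bit 3: prefix='0' (no match yet)
Bit 4: prefix='01' -> emit 'p', reset
Bit 5: prefix='0' (no match yet)
Bit 6: prefix='00' -> emit 'h', reset
Bit 7: prefix='0' (no match yet)
Bit 8: prefix='00' -> emit 'h', reset
Bit 9: prefix='1' (no match yet)
Bit 10: prefix='10' (no match yet)
Bit 11: prefix='100' -> emit 'o', reset

Answer: (root)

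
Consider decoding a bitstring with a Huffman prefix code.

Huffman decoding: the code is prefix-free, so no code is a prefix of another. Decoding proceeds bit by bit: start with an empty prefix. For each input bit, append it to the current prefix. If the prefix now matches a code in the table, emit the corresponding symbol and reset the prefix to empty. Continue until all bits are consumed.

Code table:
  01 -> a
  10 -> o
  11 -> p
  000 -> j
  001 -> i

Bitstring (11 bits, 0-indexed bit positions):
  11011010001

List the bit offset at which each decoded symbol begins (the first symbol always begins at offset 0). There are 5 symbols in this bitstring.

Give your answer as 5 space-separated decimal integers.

Answer: 0 2 4 6 8

Derivation:
Bit 0: prefix='1' (no match yet)
Bit 1: prefix='11' -> emit 'p', reset
Bit 2: prefix='0' (no match yet)
Bit 3: prefix='01' -> emit 'a', reset
Bit 4: prefix='1' (no match yet)
Bit 5: prefix='10' -> emit 'o', reset
Bit 6: prefix='1' (no match yet)
Bit 7: prefix='10' -> emit 'o', reset
Bit 8: prefix='0' (no match yet)
Bit 9: prefix='00' (no match yet)
Bit 10: prefix='001' -> emit 'i', reset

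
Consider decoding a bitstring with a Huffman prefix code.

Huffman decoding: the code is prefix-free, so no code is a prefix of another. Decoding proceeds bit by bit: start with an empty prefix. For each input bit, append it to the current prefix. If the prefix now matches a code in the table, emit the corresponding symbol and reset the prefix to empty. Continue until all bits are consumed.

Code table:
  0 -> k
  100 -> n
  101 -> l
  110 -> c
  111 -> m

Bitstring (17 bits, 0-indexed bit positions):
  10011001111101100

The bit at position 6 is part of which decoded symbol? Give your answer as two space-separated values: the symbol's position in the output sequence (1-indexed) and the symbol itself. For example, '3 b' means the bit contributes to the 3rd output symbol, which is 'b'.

Bit 0: prefix='1' (no match yet)
Bit 1: prefix='10' (no match yet)
Bit 2: prefix='100' -> emit 'n', reset
Bit 3: prefix='1' (no match yet)
Bit 4: prefix='11' (no match yet)
Bit 5: prefix='110' -> emit 'c', reset
Bit 6: prefix='0' -> emit 'k', reset
Bit 7: prefix='1' (no match yet)
Bit 8: prefix='11' (no match yet)
Bit 9: prefix='111' -> emit 'm', reset
Bit 10: prefix='1' (no match yet)

Answer: 3 k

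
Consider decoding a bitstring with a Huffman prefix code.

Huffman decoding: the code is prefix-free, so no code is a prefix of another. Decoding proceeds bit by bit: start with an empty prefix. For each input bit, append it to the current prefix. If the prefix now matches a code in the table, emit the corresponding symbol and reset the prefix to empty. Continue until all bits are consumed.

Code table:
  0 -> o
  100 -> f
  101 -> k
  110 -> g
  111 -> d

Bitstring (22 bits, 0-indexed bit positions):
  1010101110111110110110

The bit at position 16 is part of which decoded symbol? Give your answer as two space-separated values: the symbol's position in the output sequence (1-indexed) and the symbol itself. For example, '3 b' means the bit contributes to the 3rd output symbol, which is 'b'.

Bit 0: prefix='1' (no match yet)
Bit 1: prefix='10' (no match yet)
Bit 2: prefix='101' -> emit 'k', reset
Bit 3: prefix='0' -> emit 'o', reset
Bit 4: prefix='1' (no match yet)
Bit 5: prefix='10' (no match yet)
Bit 6: prefix='101' -> emit 'k', reset
Bit 7: prefix='1' (no match yet)
Bit 8: prefix='11' (no match yet)
Bit 9: prefix='110' -> emit 'g', reset
Bit 10: prefix='1' (no match yet)
Bit 11: prefix='11' (no match yet)
Bit 12: prefix='111' -> emit 'd', reset
Bit 13: prefix='1' (no match yet)
Bit 14: prefix='11' (no match yet)
Bit 15: prefix='110' -> emit 'g', reset
Bit 16: prefix='1' (no match yet)
Bit 17: prefix='11' (no match yet)
Bit 18: prefix='110' -> emit 'g', reset
Bit 19: prefix='1' (no match yet)
Bit 20: prefix='11' (no match yet)

Answer: 7 g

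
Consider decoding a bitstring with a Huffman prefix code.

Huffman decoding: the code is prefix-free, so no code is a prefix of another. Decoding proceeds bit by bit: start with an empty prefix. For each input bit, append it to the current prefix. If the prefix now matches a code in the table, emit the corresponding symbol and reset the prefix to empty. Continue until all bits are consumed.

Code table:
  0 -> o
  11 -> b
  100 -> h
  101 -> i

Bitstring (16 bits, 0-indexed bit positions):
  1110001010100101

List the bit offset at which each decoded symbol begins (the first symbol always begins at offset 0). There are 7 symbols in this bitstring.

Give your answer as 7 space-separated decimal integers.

Answer: 0 2 5 6 9 10 13

Derivation:
Bit 0: prefix='1' (no match yet)
Bit 1: prefix='11' -> emit 'b', reset
Bit 2: prefix='1' (no match yet)
Bit 3: prefix='10' (no match yet)
Bit 4: prefix='100' -> emit 'h', reset
Bit 5: prefix='0' -> emit 'o', reset
Bit 6: prefix='1' (no match yet)
Bit 7: prefix='10' (no match yet)
Bit 8: prefix='101' -> emit 'i', reset
Bit 9: prefix='0' -> emit 'o', reset
Bit 10: prefix='1' (no match yet)
Bit 11: prefix='10' (no match yet)
Bit 12: prefix='100' -> emit 'h', reset
Bit 13: prefix='1' (no match yet)
Bit 14: prefix='10' (no match yet)
Bit 15: prefix='101' -> emit 'i', reset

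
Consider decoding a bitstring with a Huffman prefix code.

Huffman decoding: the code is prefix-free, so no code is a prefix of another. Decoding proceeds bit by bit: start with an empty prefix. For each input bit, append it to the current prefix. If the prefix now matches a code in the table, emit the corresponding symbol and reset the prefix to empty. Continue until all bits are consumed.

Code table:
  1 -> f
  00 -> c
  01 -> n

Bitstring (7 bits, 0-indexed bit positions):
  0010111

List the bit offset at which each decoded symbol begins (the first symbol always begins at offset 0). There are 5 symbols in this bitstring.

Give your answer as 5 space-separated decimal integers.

Bit 0: prefix='0' (no match yet)
Bit 1: prefix='00' -> emit 'c', reset
Bit 2: prefix='1' -> emit 'f', reset
Bit 3: prefix='0' (no match yet)
Bit 4: prefix='01' -> emit 'n', reset
Bit 5: prefix='1' -> emit 'f', reset
Bit 6: prefix='1' -> emit 'f', reset

Answer: 0 2 3 5 6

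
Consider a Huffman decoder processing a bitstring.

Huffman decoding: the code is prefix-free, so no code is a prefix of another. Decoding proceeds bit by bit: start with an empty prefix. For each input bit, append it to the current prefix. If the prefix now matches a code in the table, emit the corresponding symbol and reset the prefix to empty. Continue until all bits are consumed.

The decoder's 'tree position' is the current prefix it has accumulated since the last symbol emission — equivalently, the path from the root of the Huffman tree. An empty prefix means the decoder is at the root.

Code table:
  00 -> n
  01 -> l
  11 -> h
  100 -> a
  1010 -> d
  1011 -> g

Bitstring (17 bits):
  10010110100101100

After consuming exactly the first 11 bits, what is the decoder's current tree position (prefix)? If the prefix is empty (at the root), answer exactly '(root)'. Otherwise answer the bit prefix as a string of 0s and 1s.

Bit 0: prefix='1' (no match yet)
Bit 1: prefix='10' (no match yet)
Bit 2: prefix='100' -> emit 'a', reset
Bit 3: prefix='1' (no match yet)
Bit 4: prefix='10' (no match yet)
Bit 5: prefix='101' (no match yet)
Bit 6: prefix='1011' -> emit 'g', reset
Bit 7: prefix='0' (no match yet)
Bit 8: prefix='01' -> emit 'l', reset
Bit 9: prefix='0' (no match yet)
Bit 10: prefix='00' -> emit 'n', reset

Answer: (root)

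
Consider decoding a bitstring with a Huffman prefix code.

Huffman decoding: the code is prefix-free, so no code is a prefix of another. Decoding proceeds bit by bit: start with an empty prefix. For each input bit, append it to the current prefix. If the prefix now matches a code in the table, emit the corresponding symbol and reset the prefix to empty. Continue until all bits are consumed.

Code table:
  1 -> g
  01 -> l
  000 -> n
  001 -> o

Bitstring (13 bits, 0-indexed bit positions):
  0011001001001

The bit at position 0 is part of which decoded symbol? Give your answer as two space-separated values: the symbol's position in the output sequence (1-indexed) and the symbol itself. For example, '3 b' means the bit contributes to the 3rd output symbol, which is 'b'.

Answer: 1 o

Derivation:
Bit 0: prefix='0' (no match yet)
Bit 1: prefix='00' (no match yet)
Bit 2: prefix='001' -> emit 'o', reset
Bit 3: prefix='1' -> emit 'g', reset
Bit 4: prefix='0' (no match yet)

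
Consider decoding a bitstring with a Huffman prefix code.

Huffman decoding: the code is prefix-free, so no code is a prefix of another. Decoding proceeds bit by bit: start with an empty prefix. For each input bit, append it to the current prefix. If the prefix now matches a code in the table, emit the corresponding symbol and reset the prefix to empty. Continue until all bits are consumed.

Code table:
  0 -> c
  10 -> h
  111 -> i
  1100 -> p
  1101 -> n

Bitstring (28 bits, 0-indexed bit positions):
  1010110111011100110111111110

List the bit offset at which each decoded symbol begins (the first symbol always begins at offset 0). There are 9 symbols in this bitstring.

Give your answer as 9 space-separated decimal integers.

Bit 0: prefix='1' (no match yet)
Bit 1: prefix='10' -> emit 'h', reset
Bit 2: prefix='1' (no match yet)
Bit 3: prefix='10' -> emit 'h', reset
Bit 4: prefix='1' (no match yet)
Bit 5: prefix='11' (no match yet)
Bit 6: prefix='110' (no match yet)
Bit 7: prefix='1101' -> emit 'n', reset
Bit 8: prefix='1' (no match yet)
Bit 9: prefix='11' (no match yet)
Bit 10: prefix='110' (no match yet)
Bit 11: prefix='1101' -> emit 'n', reset
Bit 12: prefix='1' (no match yet)
Bit 13: prefix='11' (no match yet)
Bit 14: prefix='110' (no match yet)
Bit 15: prefix='1100' -> emit 'p', reset
Bit 16: prefix='1' (no match yet)
Bit 17: prefix='11' (no match yet)
Bit 18: prefix='110' (no match yet)
Bit 19: prefix='1101' -> emit 'n', reset
Bit 20: prefix='1' (no match yet)
Bit 21: prefix='11' (no match yet)
Bit 22: prefix='111' -> emit 'i', reset
Bit 23: prefix='1' (no match yet)
Bit 24: prefix='11' (no match yet)
Bit 25: prefix='111' -> emit 'i', reset
Bit 26: prefix='1' (no match yet)
Bit 27: prefix='10' -> emit 'h', reset

Answer: 0 2 4 8 12 16 20 23 26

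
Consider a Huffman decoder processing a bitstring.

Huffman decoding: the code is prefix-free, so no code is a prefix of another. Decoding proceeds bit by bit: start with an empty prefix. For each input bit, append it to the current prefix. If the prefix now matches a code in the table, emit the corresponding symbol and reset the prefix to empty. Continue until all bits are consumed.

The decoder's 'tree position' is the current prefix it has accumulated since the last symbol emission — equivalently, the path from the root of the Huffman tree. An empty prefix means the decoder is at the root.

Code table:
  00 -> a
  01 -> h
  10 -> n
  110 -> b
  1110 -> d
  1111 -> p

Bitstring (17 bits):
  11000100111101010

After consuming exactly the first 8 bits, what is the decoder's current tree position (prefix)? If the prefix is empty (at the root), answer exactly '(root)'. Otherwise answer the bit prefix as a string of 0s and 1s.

Bit 0: prefix='1' (no match yet)
Bit 1: prefix='11' (no match yet)
Bit 2: prefix='110' -> emit 'b', reset
Bit 3: prefix='0' (no match yet)
Bit 4: prefix='00' -> emit 'a', reset
Bit 5: prefix='1' (no match yet)
Bit 6: prefix='10' -> emit 'n', reset
Bit 7: prefix='0' (no match yet)

Answer: 0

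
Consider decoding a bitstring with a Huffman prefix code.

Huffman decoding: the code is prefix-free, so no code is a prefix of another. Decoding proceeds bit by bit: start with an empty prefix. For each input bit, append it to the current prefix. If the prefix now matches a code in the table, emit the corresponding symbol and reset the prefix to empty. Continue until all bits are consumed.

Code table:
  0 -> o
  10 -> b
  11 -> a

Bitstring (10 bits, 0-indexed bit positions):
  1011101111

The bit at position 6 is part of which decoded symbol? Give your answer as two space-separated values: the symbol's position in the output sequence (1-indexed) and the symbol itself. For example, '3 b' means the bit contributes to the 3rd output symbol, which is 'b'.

Answer: 4 a

Derivation:
Bit 0: prefix='1' (no match yet)
Bit 1: prefix='10' -> emit 'b', reset
Bit 2: prefix='1' (no match yet)
Bit 3: prefix='11' -> emit 'a', reset
Bit 4: prefix='1' (no match yet)
Bit 5: prefix='10' -> emit 'b', reset
Bit 6: prefix='1' (no match yet)
Bit 7: prefix='11' -> emit 'a', reset
Bit 8: prefix='1' (no match yet)
Bit 9: prefix='11' -> emit 'a', reset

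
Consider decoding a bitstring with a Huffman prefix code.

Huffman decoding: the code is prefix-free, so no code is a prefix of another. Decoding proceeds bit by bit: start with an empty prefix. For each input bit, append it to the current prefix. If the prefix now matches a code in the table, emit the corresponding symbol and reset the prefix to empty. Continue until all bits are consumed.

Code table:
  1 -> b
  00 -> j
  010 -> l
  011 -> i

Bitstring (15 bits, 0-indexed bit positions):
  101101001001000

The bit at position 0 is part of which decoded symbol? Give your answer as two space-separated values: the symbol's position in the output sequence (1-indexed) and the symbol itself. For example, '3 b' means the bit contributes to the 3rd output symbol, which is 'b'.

Answer: 1 b

Derivation:
Bit 0: prefix='1' -> emit 'b', reset
Bit 1: prefix='0' (no match yet)
Bit 2: prefix='01' (no match yet)
Bit 3: prefix='011' -> emit 'i', reset
Bit 4: prefix='0' (no match yet)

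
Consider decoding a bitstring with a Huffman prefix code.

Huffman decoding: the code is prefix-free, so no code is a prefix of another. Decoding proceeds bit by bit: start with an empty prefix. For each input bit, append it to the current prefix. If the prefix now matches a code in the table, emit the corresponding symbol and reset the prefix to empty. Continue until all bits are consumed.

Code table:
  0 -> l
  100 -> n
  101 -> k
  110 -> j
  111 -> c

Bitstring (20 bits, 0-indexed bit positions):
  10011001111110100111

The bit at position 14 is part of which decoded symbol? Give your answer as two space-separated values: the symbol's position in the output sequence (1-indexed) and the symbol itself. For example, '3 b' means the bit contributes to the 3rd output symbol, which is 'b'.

Bit 0: prefix='1' (no match yet)
Bit 1: prefix='10' (no match yet)
Bit 2: prefix='100' -> emit 'n', reset
Bit 3: prefix='1' (no match yet)
Bit 4: prefix='11' (no match yet)
Bit 5: prefix='110' -> emit 'j', reset
Bit 6: prefix='0' -> emit 'l', reset
Bit 7: prefix='1' (no match yet)
Bit 8: prefix='11' (no match yet)
Bit 9: prefix='111' -> emit 'c', reset
Bit 10: prefix='1' (no match yet)
Bit 11: prefix='11' (no match yet)
Bit 12: prefix='111' -> emit 'c', reset
Bit 13: prefix='0' -> emit 'l', reset
Bit 14: prefix='1' (no match yet)
Bit 15: prefix='10' (no match yet)
Bit 16: prefix='100' -> emit 'n', reset
Bit 17: prefix='1' (no match yet)
Bit 18: prefix='11' (no match yet)

Answer: 7 n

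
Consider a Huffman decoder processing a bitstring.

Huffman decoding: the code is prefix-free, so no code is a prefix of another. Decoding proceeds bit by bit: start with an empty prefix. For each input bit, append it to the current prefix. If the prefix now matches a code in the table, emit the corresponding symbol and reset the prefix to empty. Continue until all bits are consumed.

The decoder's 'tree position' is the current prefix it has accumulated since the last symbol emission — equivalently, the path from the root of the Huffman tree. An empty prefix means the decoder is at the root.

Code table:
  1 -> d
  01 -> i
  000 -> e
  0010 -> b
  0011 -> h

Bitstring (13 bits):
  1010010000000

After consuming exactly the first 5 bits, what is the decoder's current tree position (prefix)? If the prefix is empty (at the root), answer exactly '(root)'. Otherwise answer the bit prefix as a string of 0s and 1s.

Bit 0: prefix='1' -> emit 'd', reset
Bit 1: prefix='0' (no match yet)
Bit 2: prefix='01' -> emit 'i', reset
Bit 3: prefix='0' (no match yet)
Bit 4: prefix='00' (no match yet)

Answer: 00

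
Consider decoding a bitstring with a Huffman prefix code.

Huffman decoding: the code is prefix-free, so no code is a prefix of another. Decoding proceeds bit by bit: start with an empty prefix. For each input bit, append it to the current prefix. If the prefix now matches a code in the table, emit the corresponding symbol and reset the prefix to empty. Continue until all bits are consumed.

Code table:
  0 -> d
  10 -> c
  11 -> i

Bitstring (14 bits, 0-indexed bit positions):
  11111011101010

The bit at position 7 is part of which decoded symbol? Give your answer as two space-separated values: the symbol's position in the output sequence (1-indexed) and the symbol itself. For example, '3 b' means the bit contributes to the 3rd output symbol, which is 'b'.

Answer: 4 i

Derivation:
Bit 0: prefix='1' (no match yet)
Bit 1: prefix='11' -> emit 'i', reset
Bit 2: prefix='1' (no match yet)
Bit 3: prefix='11' -> emit 'i', reset
Bit 4: prefix='1' (no match yet)
Bit 5: prefix='10' -> emit 'c', reset
Bit 6: prefix='1' (no match yet)
Bit 7: prefix='11' -> emit 'i', reset
Bit 8: prefix='1' (no match yet)
Bit 9: prefix='10' -> emit 'c', reset
Bit 10: prefix='1' (no match yet)
Bit 11: prefix='10' -> emit 'c', reset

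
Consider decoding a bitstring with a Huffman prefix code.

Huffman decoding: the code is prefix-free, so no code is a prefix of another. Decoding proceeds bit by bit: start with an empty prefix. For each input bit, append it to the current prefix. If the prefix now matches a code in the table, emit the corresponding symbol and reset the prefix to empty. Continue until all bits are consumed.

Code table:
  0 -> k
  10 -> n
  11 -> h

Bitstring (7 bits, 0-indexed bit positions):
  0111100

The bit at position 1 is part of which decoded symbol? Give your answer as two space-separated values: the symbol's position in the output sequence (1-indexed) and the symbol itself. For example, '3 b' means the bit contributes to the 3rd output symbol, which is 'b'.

Answer: 2 h

Derivation:
Bit 0: prefix='0' -> emit 'k', reset
Bit 1: prefix='1' (no match yet)
Bit 2: prefix='11' -> emit 'h', reset
Bit 3: prefix='1' (no match yet)
Bit 4: prefix='11' -> emit 'h', reset
Bit 5: prefix='0' -> emit 'k', reset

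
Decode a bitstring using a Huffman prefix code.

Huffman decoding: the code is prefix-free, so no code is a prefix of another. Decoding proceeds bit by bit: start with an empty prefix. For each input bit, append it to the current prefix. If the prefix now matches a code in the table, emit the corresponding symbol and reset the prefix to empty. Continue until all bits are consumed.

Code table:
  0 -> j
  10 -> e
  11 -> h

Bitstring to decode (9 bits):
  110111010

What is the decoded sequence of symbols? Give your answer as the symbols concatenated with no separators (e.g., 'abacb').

Answer: hjhee

Derivation:
Bit 0: prefix='1' (no match yet)
Bit 1: prefix='11' -> emit 'h', reset
Bit 2: prefix='0' -> emit 'j', reset
Bit 3: prefix='1' (no match yet)
Bit 4: prefix='11' -> emit 'h', reset
Bit 5: prefix='1' (no match yet)
Bit 6: prefix='10' -> emit 'e', reset
Bit 7: prefix='1' (no match yet)
Bit 8: prefix='10' -> emit 'e', reset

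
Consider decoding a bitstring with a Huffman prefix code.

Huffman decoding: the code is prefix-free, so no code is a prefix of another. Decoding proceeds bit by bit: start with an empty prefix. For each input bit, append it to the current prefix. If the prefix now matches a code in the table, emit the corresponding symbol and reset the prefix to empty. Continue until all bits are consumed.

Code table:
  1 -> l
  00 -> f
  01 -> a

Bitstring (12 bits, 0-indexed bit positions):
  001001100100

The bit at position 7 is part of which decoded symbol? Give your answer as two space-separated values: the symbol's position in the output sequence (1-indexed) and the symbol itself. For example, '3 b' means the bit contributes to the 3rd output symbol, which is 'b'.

Bit 0: prefix='0' (no match yet)
Bit 1: prefix='00' -> emit 'f', reset
Bit 2: prefix='1' -> emit 'l', reset
Bit 3: prefix='0' (no match yet)
Bit 4: prefix='00' -> emit 'f', reset
Bit 5: prefix='1' -> emit 'l', reset
Bit 6: prefix='1' -> emit 'l', reset
Bit 7: prefix='0' (no match yet)
Bit 8: prefix='00' -> emit 'f', reset
Bit 9: prefix='1' -> emit 'l', reset
Bit 10: prefix='0' (no match yet)
Bit 11: prefix='00' -> emit 'f', reset

Answer: 6 f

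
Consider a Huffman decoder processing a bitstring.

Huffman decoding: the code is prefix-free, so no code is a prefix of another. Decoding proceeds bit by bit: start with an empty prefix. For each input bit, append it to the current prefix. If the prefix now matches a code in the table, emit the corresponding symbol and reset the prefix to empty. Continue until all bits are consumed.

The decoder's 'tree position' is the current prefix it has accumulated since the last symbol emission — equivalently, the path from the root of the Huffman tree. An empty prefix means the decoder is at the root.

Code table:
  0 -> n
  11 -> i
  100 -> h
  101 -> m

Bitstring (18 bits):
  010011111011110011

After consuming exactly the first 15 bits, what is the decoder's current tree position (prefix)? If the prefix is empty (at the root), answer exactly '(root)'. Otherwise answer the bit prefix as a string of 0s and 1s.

Answer: 10

Derivation:
Bit 0: prefix='0' -> emit 'n', reset
Bit 1: prefix='1' (no match yet)
Bit 2: prefix='10' (no match yet)
Bit 3: prefix='100' -> emit 'h', reset
Bit 4: prefix='1' (no match yet)
Bit 5: prefix='11' -> emit 'i', reset
Bit 6: prefix='1' (no match yet)
Bit 7: prefix='11' -> emit 'i', reset
Bit 8: prefix='1' (no match yet)
Bit 9: prefix='10' (no match yet)
Bit 10: prefix='101' -> emit 'm', reset
Bit 11: prefix='1' (no match yet)
Bit 12: prefix='11' -> emit 'i', reset
Bit 13: prefix='1' (no match yet)
Bit 14: prefix='10' (no match yet)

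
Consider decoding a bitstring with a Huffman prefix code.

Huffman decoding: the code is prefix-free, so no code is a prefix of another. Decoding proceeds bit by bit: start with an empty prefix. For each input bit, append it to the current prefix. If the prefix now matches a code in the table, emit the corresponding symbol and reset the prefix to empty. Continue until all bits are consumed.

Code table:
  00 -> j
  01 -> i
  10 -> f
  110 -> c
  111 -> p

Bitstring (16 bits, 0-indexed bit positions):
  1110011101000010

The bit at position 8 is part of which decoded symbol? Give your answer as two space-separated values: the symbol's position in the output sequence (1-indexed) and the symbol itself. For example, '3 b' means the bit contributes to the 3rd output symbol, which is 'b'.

Bit 0: prefix='1' (no match yet)
Bit 1: prefix='11' (no match yet)
Bit 2: prefix='111' -> emit 'p', reset
Bit 3: prefix='0' (no match yet)
Bit 4: prefix='00' -> emit 'j', reset
Bit 5: prefix='1' (no match yet)
Bit 6: prefix='11' (no match yet)
Bit 7: prefix='111' -> emit 'p', reset
Bit 8: prefix='0' (no match yet)
Bit 9: prefix='01' -> emit 'i', reset
Bit 10: prefix='0' (no match yet)
Bit 11: prefix='00' -> emit 'j', reset
Bit 12: prefix='0' (no match yet)

Answer: 4 i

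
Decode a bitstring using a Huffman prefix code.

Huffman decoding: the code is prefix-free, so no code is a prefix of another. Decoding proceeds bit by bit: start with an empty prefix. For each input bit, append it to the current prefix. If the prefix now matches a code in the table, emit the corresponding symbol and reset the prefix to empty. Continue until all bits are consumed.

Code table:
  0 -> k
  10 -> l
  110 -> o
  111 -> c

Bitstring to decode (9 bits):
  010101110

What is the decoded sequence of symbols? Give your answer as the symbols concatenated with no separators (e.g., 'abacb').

Bit 0: prefix='0' -> emit 'k', reset
Bit 1: prefix='1' (no match yet)
Bit 2: prefix='10' -> emit 'l', reset
Bit 3: prefix='1' (no match yet)
Bit 4: prefix='10' -> emit 'l', reset
Bit 5: prefix='1' (no match yet)
Bit 6: prefix='11' (no match yet)
Bit 7: prefix='111' -> emit 'c', reset
Bit 8: prefix='0' -> emit 'k', reset

Answer: kllck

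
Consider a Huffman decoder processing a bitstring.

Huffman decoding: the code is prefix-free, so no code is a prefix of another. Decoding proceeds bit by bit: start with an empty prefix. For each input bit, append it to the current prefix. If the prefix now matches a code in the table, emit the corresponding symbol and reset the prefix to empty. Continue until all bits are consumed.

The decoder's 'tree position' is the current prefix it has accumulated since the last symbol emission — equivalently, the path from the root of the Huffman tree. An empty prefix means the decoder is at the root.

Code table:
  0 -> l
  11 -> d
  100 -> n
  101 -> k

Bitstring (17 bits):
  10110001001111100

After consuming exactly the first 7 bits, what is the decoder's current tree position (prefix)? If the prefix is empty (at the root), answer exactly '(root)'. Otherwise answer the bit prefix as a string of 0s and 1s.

Answer: (root)

Derivation:
Bit 0: prefix='1' (no match yet)
Bit 1: prefix='10' (no match yet)
Bit 2: prefix='101' -> emit 'k', reset
Bit 3: prefix='1' (no match yet)
Bit 4: prefix='10' (no match yet)
Bit 5: prefix='100' -> emit 'n', reset
Bit 6: prefix='0' -> emit 'l', reset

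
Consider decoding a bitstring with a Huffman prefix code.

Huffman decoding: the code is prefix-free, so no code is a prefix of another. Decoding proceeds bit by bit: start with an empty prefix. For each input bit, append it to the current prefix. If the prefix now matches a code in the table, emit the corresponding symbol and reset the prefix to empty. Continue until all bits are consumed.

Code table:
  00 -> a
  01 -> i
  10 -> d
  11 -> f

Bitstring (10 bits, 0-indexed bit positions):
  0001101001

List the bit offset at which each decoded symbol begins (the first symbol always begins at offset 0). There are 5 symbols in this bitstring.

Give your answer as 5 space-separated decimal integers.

Answer: 0 2 4 6 8

Derivation:
Bit 0: prefix='0' (no match yet)
Bit 1: prefix='00' -> emit 'a', reset
Bit 2: prefix='0' (no match yet)
Bit 3: prefix='01' -> emit 'i', reset
Bit 4: prefix='1' (no match yet)
Bit 5: prefix='10' -> emit 'd', reset
Bit 6: prefix='1' (no match yet)
Bit 7: prefix='10' -> emit 'd', reset
Bit 8: prefix='0' (no match yet)
Bit 9: prefix='01' -> emit 'i', reset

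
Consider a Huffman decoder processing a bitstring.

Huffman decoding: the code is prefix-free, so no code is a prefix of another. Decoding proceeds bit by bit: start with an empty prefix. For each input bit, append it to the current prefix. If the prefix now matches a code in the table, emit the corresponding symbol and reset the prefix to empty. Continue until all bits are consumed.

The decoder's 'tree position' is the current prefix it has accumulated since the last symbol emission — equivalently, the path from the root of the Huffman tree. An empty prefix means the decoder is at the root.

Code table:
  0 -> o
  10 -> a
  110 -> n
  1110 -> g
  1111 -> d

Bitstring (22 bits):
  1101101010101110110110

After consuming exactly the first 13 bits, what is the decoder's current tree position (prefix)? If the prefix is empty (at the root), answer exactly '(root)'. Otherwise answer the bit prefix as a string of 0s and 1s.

Answer: 1

Derivation:
Bit 0: prefix='1' (no match yet)
Bit 1: prefix='11' (no match yet)
Bit 2: prefix='110' -> emit 'n', reset
Bit 3: prefix='1' (no match yet)
Bit 4: prefix='11' (no match yet)
Bit 5: prefix='110' -> emit 'n', reset
Bit 6: prefix='1' (no match yet)
Bit 7: prefix='10' -> emit 'a', reset
Bit 8: prefix='1' (no match yet)
Bit 9: prefix='10' -> emit 'a', reset
Bit 10: prefix='1' (no match yet)
Bit 11: prefix='10' -> emit 'a', reset
Bit 12: prefix='1' (no match yet)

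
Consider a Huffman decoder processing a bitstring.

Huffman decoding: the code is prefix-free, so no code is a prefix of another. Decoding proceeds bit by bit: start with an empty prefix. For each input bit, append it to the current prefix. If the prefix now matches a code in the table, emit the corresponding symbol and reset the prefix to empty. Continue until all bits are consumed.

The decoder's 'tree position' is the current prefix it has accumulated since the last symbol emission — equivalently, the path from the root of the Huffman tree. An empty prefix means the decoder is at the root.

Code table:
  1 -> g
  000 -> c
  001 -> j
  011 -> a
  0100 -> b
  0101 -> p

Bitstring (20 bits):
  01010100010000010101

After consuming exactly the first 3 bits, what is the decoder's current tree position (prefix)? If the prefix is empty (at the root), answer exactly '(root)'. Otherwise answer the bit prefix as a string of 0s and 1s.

Bit 0: prefix='0' (no match yet)
Bit 1: prefix='01' (no match yet)
Bit 2: prefix='010' (no match yet)

Answer: 010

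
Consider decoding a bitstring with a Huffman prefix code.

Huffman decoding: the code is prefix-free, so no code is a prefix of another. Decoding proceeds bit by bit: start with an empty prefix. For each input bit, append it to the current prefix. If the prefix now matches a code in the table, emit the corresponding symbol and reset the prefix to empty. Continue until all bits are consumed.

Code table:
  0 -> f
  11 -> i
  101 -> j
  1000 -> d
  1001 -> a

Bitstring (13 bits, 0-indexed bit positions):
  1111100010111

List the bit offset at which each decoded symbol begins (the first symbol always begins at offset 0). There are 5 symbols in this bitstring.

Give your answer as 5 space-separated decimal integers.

Bit 0: prefix='1' (no match yet)
Bit 1: prefix='11' -> emit 'i', reset
Bit 2: prefix='1' (no match yet)
Bit 3: prefix='11' -> emit 'i', reset
Bit 4: prefix='1' (no match yet)
Bit 5: prefix='10' (no match yet)
Bit 6: prefix='100' (no match yet)
Bit 7: prefix='1000' -> emit 'd', reset
Bit 8: prefix='1' (no match yet)
Bit 9: prefix='10' (no match yet)
Bit 10: prefix='101' -> emit 'j', reset
Bit 11: prefix='1' (no match yet)
Bit 12: prefix='11' -> emit 'i', reset

Answer: 0 2 4 8 11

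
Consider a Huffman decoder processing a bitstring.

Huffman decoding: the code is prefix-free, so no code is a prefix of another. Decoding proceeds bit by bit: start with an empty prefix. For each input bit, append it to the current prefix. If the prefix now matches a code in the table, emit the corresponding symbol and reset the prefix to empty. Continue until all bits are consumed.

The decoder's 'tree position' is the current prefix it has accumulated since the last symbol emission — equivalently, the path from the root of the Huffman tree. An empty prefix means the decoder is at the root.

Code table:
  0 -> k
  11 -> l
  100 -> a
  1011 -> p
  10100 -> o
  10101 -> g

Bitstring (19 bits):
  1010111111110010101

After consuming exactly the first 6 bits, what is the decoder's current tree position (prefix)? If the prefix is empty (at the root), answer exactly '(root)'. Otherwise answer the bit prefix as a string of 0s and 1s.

Answer: 1

Derivation:
Bit 0: prefix='1' (no match yet)
Bit 1: prefix='10' (no match yet)
Bit 2: prefix='101' (no match yet)
Bit 3: prefix='1010' (no match yet)
Bit 4: prefix='10101' -> emit 'g', reset
Bit 5: prefix='1' (no match yet)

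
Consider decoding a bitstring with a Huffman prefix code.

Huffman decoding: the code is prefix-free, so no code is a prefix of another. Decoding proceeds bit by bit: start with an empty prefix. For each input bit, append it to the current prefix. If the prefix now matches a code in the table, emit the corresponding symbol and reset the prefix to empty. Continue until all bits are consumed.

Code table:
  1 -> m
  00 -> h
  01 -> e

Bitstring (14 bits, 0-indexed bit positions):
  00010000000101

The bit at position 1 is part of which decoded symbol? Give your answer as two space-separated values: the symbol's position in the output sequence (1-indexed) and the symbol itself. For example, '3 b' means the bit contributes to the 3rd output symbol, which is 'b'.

Answer: 1 h

Derivation:
Bit 0: prefix='0' (no match yet)
Bit 1: prefix='00' -> emit 'h', reset
Bit 2: prefix='0' (no match yet)
Bit 3: prefix='01' -> emit 'e', reset
Bit 4: prefix='0' (no match yet)
Bit 5: prefix='00' -> emit 'h', reset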